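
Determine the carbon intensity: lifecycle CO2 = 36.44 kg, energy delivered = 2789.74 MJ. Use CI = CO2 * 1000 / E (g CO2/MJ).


CI = CO2 * 1000 / E
= 36.44 * 1000 / 2789.74
= 13.0621 g CO2/MJ

13.0621 g CO2/MJ


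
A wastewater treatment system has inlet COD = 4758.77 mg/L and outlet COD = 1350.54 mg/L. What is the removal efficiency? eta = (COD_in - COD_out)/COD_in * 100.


eta = (COD_in - COD_out) / COD_in * 100
= (4758.77 - 1350.54) / 4758.77 * 100
= 71.6200%

71.6200%


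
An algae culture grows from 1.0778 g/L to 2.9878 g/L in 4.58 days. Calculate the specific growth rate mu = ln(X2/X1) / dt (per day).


mu = ln(X2/X1) / dt
= ln(2.9878/1.0778) / 4.58
= 0.2226 per day

0.2226 per day


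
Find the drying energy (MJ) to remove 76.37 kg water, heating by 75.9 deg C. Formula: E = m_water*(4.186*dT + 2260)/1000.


E = m_water * (4.186 * dT + 2260) / 1000
= 76.37 * (4.186 * 75.9 + 2260) / 1000
= 196.8603 MJ

196.8603 MJ


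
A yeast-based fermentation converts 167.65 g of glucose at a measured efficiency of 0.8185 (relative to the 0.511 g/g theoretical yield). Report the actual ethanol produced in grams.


Actual ethanol: m = 0.511 * 167.65 * 0.8185
m = 70.1202 g

70.1202 g


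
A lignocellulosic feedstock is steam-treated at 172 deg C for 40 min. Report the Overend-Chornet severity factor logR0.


logR0 = log10(t * exp((T - 100) / 14.75))
= log10(40 * exp((172 - 100) / 14.75))
= 3.7220

3.7220


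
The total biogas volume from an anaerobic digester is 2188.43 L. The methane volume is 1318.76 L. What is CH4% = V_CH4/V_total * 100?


CH4% = V_CH4 / V_total * 100
= 1318.76 / 2188.43 * 100
= 60.2606%

60.2606%


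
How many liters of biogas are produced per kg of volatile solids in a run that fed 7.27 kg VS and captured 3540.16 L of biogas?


Y = V / VS
= 3540.16 / 7.27
= 486.9546 L/kg VS

486.9546 L/kg VS


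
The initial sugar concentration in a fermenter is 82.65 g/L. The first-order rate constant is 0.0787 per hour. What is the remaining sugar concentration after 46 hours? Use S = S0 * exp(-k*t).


S = S0 * exp(-k * t)
S = 82.65 * exp(-0.0787 * 46)
S = 2.2131 g/L

2.2131 g/L


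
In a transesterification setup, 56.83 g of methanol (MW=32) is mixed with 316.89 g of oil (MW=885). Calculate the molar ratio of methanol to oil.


Molar ratio = n_MeOH / n_oil = (MeOH/32) / (oil/885) = (MeOH * 885) / (32 * oil)
= (56.83 * 885) / (32 * 316.89)
= 4.9598

4.9598


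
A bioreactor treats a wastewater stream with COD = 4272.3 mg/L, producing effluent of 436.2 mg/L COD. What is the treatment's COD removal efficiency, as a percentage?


eta = (COD_in - COD_out) / COD_in * 100
= (4272.3 - 436.2) / 4272.3 * 100
= 89.7900%

89.7900%


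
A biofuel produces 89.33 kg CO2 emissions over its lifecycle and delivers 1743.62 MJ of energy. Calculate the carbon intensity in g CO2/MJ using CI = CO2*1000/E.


CI = CO2 * 1000 / E
= 89.33 * 1000 / 1743.62
= 51.2325 g CO2/MJ

51.2325 g CO2/MJ


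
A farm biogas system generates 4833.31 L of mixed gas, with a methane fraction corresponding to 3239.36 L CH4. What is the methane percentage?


CH4% = V_CH4 / V_total * 100
= 3239.36 / 4833.31 * 100
= 67.0216%

67.0216%


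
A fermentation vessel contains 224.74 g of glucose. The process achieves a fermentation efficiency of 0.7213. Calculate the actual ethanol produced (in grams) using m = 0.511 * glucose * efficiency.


Actual ethanol: m = 0.511 * 224.74 * 0.7213
m = 82.8356 g

82.8356 g


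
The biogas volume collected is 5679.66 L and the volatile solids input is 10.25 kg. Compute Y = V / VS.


Y = V / VS
= 5679.66 / 10.25
= 554.1132 L/kg VS

554.1132 L/kg VS


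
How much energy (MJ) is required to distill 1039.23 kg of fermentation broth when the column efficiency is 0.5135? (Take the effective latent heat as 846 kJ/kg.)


E = m * 846 / (eta * 1000)
= 1039.23 * 846 / (0.5135 * 1000)
= 1712.1491 MJ

1712.1491 MJ


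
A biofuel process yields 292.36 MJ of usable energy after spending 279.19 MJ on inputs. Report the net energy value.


NEV = E_out - E_in
= 292.36 - 279.19
= 13.1700 MJ

13.1700 MJ


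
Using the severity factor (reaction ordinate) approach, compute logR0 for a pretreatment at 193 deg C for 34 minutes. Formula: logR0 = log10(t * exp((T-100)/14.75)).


logR0 = log10(t * exp((T - 100) / 14.75))
= log10(34 * exp((193 - 100) / 14.75))
= 4.2697

4.2697


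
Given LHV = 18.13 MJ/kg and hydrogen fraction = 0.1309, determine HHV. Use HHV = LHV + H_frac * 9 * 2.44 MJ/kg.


HHV = LHV + H_frac * 9 * 2.44
= 18.13 + 0.1309 * 9 * 2.44
= 21.0046 MJ/kg

21.0046 MJ/kg


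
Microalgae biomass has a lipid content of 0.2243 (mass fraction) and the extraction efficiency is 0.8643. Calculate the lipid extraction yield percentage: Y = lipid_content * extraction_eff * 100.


Y = lipid_content * extraction_eff * 100
= 0.2243 * 0.8643 * 100
= 19.3862%

19.3862%


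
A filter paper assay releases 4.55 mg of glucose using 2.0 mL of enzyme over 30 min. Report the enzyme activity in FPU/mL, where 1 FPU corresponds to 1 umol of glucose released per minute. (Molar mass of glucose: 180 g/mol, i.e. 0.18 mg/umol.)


Activity = glucose_mg / (0.18 mg/umol * V_mL * t_min)
= 4.55 / (0.18 * 2.0 * 30)
= 0.4213 FPU/mL

0.4213 FPU/mL


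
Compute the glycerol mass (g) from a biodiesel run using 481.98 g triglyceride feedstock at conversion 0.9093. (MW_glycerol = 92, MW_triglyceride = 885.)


glycerol = oil * conv * (92/885)
= 481.98 * 0.9093 * 92 / 885
= 45.5597 g

45.5597 g


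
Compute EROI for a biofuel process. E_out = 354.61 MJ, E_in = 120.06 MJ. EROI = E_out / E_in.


EROI = E_out / E_in
= 354.61 / 120.06
= 2.9536

2.9536


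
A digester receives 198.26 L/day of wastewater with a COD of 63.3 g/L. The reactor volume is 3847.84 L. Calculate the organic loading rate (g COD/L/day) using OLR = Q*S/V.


OLR = Q * S / V
= 198.26 * 63.3 / 3847.84
= 3.2615 g/L/day

3.2615 g/L/day


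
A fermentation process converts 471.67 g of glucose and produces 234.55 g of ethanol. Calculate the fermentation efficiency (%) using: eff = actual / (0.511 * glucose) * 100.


Fermentation efficiency = (actual / (0.511 * glucose)) * 100
= (234.55 / (0.511 * 471.67)) * 100
= 97.3142%

97.3142%


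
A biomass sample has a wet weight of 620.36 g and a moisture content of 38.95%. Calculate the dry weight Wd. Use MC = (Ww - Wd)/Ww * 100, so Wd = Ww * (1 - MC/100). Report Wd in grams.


Wd = Ww * (1 - MC/100)
= 620.36 * (1 - 38.95/100)
= 378.7298 g

378.7298 g


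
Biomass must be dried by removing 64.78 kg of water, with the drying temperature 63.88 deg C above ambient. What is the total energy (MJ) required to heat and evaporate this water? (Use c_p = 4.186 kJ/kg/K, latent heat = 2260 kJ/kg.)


E = m_water * (4.186 * dT + 2260) / 1000
= 64.78 * (4.186 * 63.88 + 2260) / 1000
= 163.7251 MJ

163.7251 MJ


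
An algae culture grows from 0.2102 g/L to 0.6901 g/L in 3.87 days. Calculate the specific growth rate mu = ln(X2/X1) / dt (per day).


mu = ln(X2/X1) / dt
= ln(0.6901/0.2102) / 3.87
= 0.3072 per day

0.3072 per day


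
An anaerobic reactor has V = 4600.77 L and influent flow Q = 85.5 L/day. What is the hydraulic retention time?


HRT = V / Q
= 4600.77 / 85.5
= 53.8102 days

53.8102 days


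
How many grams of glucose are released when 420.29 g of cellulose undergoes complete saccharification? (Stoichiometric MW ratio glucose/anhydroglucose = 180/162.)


glucose = cellulose * 180/162
= 420.29 * 180/162
= 466.9889 g

466.9889 g


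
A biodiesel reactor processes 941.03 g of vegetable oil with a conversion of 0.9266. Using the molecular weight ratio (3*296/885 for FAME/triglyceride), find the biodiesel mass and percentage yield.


m_FAME = oil * conv * (3 * 296 / 885) = oil * conv * (888/885)
= 941.03 * 0.9266 * 888 / 885
= 874.9142 g
Y = m_FAME / oil * 100 = conv * (888/885) * 100
= 0.9266 * 888 / 885 * 100
= 92.97%

874.9142 g FAME; Y = 92.97%


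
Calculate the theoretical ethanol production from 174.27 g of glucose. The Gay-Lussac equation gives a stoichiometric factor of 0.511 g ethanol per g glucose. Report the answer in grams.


Theoretical ethanol yield: m_EtOH = 0.511 * m_glucose
m_EtOH = 0.511 * 174.27 = 89.0520 g

89.0520 g


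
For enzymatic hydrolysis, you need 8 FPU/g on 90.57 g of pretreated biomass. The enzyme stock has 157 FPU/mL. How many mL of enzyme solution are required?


V = dosage * m_sub / activity
V = 8 * 90.57 / 157
V = 4.6150 mL

4.6150 mL


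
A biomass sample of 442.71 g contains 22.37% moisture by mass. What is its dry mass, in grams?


Wd = Ww * (1 - MC/100)
= 442.71 * (1 - 22.37/100)
= 343.6758 g

343.6758 g


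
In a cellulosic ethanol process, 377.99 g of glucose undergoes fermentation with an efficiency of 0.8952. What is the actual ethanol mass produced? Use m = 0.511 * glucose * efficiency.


Actual ethanol: m = 0.511 * 377.99 * 0.8952
m = 172.9105 g

172.9105 g


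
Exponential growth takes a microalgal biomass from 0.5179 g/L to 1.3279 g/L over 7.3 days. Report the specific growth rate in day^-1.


mu = ln(X2/X1) / dt
= ln(1.3279/0.5179) / 7.3
= 0.1290 per day

0.1290 per day


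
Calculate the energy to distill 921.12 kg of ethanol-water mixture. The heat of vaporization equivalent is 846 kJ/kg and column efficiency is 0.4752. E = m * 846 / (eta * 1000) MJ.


E = m * 846 / (eta * 1000)
= 921.12 * 846 / (0.4752 * 1000)
= 1639.8727 MJ

1639.8727 MJ


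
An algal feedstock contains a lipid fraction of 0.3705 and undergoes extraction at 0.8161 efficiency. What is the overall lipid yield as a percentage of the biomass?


Y = lipid_content * extraction_eff * 100
= 0.3705 * 0.8161 * 100
= 30.2365%

30.2365%


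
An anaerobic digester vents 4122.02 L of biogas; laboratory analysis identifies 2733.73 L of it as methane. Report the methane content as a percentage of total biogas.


CH4% = V_CH4 / V_total * 100
= 2733.73 / 4122.02 * 100
= 66.3202%

66.3202%


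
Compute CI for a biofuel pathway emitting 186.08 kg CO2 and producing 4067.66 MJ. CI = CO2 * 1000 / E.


CI = CO2 * 1000 / E
= 186.08 * 1000 / 4067.66
= 45.7462 g CO2/MJ

45.7462 g CO2/MJ


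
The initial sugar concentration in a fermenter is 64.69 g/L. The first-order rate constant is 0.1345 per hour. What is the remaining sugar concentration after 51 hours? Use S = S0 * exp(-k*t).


S = S0 * exp(-k * t)
S = 64.69 * exp(-0.1345 * 51)
S = 0.0679 g/L

0.0679 g/L


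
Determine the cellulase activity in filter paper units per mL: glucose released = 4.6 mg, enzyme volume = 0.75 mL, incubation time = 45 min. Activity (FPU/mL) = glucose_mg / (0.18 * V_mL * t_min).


Activity = glucose_mg / (0.18 mg/umol * V_mL * t_min)
= 4.6 / (0.18 * 0.75 * 45)
= 0.7572 FPU/mL

0.7572 FPU/mL


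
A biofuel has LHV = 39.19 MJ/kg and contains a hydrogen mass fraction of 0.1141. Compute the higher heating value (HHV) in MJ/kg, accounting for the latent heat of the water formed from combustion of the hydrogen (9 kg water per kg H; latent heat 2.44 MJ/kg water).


HHV = LHV + H_frac * 9 * 2.44
= 39.19 + 0.1141 * 9 * 2.44
= 41.6956 MJ/kg

41.6956 MJ/kg


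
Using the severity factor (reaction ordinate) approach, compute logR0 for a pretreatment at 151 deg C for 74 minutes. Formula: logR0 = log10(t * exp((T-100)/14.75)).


logR0 = log10(t * exp((T - 100) / 14.75))
= log10(74 * exp((151 - 100) / 14.75))
= 3.3709

3.3709


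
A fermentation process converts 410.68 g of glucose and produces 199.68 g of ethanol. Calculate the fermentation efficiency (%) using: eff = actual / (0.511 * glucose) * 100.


Fermentation efficiency = (actual / (0.511 * glucose)) * 100
= (199.68 / (0.511 * 410.68)) * 100
= 95.1503%

95.1503%


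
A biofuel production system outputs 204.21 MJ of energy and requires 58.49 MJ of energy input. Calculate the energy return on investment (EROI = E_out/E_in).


EROI = E_out / E_in
= 204.21 / 58.49
= 3.4914

3.4914


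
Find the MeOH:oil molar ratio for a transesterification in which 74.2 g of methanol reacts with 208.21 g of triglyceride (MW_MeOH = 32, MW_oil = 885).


Molar ratio = n_MeOH / n_oil = (MeOH/32) / (oil/885) = (MeOH * 885) / (32 * oil)
= (74.2 * 885) / (32 * 208.21)
= 9.8559

9.8559


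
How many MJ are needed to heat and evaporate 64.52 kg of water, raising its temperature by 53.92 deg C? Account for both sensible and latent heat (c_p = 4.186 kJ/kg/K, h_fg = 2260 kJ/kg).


E = m_water * (4.186 * dT + 2260) / 1000
= 64.52 * (4.186 * 53.92 + 2260) / 1000
= 160.3780 MJ

160.3780 MJ


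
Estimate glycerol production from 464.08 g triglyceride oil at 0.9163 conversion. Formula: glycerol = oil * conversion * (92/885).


glycerol = oil * conv * (92/885)
= 464.08 * 0.9163 * 92 / 885
= 44.2054 g

44.2054 g


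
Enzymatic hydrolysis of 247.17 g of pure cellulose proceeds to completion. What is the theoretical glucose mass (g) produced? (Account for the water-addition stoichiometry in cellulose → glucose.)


glucose = cellulose * 180/162
= 247.17 * 180/162
= 274.6333 g

274.6333 g


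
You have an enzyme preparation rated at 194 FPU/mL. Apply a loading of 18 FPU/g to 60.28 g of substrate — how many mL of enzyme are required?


V = dosage * m_sub / activity
V = 18 * 60.28 / 194
V = 5.5930 mL

5.5930 mL


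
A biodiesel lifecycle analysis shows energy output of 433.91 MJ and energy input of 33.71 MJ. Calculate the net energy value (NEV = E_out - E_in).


NEV = E_out - E_in
= 433.91 - 33.71
= 400.2000 MJ

400.2000 MJ


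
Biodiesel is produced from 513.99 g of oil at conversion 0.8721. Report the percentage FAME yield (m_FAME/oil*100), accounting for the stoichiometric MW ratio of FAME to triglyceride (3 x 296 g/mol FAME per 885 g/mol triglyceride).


m_FAME = oil * conv * (3 * 296 / 885) = oil * conv * (888/885)
= 513.99 * 0.8721 * 888 / 885
= 449.7702 g
Y = m_FAME / oil * 100 = conv * (888/885) * 100
= 0.8721 * 888 / 885 * 100
= 87.51%

87.51%


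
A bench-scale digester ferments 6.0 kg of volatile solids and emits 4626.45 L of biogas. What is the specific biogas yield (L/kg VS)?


Y = V / VS
= 4626.45 / 6.0
= 771.0750 L/kg VS

771.0750 L/kg VS


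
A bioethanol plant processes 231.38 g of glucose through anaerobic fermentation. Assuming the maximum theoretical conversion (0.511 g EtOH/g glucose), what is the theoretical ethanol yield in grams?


Theoretical ethanol yield: m_EtOH = 0.511 * m_glucose
m_EtOH = 0.511 * 231.38 = 118.2352 g

118.2352 g


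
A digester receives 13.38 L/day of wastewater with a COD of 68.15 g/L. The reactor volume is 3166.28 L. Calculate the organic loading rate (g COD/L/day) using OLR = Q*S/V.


OLR = Q * S / V
= 13.38 * 68.15 / 3166.28
= 0.2880 g/L/day

0.2880 g/L/day


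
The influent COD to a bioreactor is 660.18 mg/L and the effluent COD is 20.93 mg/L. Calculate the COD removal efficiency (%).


eta = (COD_in - COD_out) / COD_in * 100
= (660.18 - 20.93) / 660.18 * 100
= 96.8297%

96.8297%


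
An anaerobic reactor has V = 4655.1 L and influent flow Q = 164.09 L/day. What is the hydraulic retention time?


HRT = V / Q
= 4655.1 / 164.09
= 28.3692 days

28.3692 days


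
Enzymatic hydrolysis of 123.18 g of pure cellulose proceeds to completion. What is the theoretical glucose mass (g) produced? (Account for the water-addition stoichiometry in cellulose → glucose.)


glucose = cellulose * 180/162
= 123.18 * 180/162
= 136.8667 g

136.8667 g


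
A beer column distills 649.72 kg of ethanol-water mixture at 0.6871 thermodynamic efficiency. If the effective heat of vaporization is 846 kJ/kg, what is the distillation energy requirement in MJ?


E = m * 846 / (eta * 1000)
= 649.72 * 846 / (0.6871 * 1000)
= 799.9754 MJ

799.9754 MJ


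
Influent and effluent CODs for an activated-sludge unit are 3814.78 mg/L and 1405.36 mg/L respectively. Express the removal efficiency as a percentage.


eta = (COD_in - COD_out) / COD_in * 100
= (3814.78 - 1405.36) / 3814.78 * 100
= 63.1601%

63.1601%


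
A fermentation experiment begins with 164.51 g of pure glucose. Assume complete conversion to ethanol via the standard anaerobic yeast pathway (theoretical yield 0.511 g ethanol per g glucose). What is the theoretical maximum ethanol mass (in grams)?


Theoretical ethanol yield: m_EtOH = 0.511 * m_glucose
m_EtOH = 0.511 * 164.51 = 84.0646 g

84.0646 g


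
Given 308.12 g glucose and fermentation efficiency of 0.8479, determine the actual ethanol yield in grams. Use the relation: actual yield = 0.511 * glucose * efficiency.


Actual ethanol: m = 0.511 * 308.12 * 0.8479
m = 133.5013 g

133.5013 g


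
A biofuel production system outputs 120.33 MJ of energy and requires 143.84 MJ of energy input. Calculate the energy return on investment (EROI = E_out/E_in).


EROI = E_out / E_in
= 120.33 / 143.84
= 0.8366

0.8366


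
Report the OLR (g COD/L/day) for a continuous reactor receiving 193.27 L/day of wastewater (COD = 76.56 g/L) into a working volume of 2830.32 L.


OLR = Q * S / V
= 193.27 * 76.56 / 2830.32
= 5.2279 g/L/day

5.2279 g/L/day


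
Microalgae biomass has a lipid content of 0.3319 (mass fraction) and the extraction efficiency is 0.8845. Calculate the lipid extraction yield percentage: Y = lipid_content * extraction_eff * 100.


Y = lipid_content * extraction_eff * 100
= 0.3319 * 0.8845 * 100
= 29.3566%

29.3566%


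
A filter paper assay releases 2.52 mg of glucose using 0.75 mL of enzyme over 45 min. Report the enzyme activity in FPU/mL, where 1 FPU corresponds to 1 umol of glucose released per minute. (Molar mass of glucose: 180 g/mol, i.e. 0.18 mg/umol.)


Activity = glucose_mg / (0.18 mg/umol * V_mL * t_min)
= 2.52 / (0.18 * 0.75 * 45)
= 0.4148 FPU/mL

0.4148 FPU/mL


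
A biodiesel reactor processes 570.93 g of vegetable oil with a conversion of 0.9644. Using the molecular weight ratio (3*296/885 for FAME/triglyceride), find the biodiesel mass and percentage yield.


m_FAME = oil * conv * (3 * 296 / 885) = oil * conv * (888/885)
= 570.93 * 0.9644 * 888 / 885
= 552.4713 g
Y = m_FAME / oil * 100 = conv * (888/885) * 100
= 0.9644 * 888 / 885 * 100
= 96.77%

552.4713 g FAME; Y = 96.77%


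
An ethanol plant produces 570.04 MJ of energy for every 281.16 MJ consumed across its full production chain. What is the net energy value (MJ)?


NEV = E_out - E_in
= 570.04 - 281.16
= 288.8800 MJ

288.8800 MJ


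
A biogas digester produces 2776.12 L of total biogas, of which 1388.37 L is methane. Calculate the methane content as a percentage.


CH4% = V_CH4 / V_total * 100
= 1388.37 / 2776.12 * 100
= 50.0112%

50.0112%


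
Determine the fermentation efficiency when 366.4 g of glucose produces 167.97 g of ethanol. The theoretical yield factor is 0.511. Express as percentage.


Fermentation efficiency = (actual / (0.511 * glucose)) * 100
= (167.97 / (0.511 * 366.4)) * 100
= 89.7130%

89.7130%


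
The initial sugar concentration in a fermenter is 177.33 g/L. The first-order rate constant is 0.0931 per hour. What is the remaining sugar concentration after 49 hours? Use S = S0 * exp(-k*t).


S = S0 * exp(-k * t)
S = 177.33 * exp(-0.0931 * 49)
S = 1.8517 g/L

1.8517 g/L


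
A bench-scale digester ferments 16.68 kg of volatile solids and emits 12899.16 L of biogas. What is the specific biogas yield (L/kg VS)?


Y = V / VS
= 12899.16 / 16.68
= 773.3309 L/kg VS

773.3309 L/kg VS


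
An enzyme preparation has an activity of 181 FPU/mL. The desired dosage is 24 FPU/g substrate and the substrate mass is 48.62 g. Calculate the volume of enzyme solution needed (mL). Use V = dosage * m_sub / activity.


V = dosage * m_sub / activity
V = 24 * 48.62 / 181
V = 6.4469 mL

6.4469 mL


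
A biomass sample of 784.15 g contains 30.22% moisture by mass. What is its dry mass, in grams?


Wd = Ww * (1 - MC/100)
= 784.15 * (1 - 30.22/100)
= 547.1799 g

547.1799 g


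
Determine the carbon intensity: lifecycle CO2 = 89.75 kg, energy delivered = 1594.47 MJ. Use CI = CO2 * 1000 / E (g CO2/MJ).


CI = CO2 * 1000 / E
= 89.75 * 1000 / 1594.47
= 56.2883 g CO2/MJ

56.2883 g CO2/MJ


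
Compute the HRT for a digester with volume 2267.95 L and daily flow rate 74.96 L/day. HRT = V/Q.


HRT = V / Q
= 2267.95 / 74.96
= 30.2555 days

30.2555 days


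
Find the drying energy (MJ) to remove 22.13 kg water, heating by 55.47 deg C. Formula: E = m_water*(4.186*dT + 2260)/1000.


E = m_water * (4.186 * dT + 2260) / 1000
= 22.13 * (4.186 * 55.47 + 2260) / 1000
= 55.1523 MJ

55.1523 MJ


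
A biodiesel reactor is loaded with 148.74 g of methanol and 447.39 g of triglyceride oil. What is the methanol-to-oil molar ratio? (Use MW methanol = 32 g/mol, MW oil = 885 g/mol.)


Molar ratio = n_MeOH / n_oil = (MeOH/32) / (oil/885) = (MeOH * 885) / (32 * oil)
= (148.74 * 885) / (32 * 447.39)
= 9.1946

9.1946


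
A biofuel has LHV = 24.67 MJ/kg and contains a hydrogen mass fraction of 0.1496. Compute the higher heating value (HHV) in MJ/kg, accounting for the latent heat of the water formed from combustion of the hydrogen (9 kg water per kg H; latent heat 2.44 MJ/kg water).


HHV = LHV + H_frac * 9 * 2.44
= 24.67 + 0.1496 * 9 * 2.44
= 27.9552 MJ/kg

27.9552 MJ/kg


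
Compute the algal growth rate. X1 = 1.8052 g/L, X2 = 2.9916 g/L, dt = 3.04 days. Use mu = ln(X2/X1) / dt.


mu = ln(X2/X1) / dt
= ln(2.9916/1.8052) / 3.04
= 0.1662 per day

0.1662 per day


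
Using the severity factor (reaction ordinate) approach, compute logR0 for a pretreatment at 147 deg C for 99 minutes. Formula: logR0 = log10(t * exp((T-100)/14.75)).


logR0 = log10(t * exp((T - 100) / 14.75))
= log10(99 * exp((147 - 100) / 14.75))
= 3.3795

3.3795


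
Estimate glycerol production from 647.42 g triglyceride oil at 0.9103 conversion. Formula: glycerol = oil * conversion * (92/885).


glycerol = oil * conv * (92/885)
= 647.42 * 0.9103 * 92 / 885
= 61.2654 g

61.2654 g


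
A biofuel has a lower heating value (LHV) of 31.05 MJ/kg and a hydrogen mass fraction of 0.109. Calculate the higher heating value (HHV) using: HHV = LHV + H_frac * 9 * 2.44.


HHV = LHV + H_frac * 9 * 2.44
= 31.05 + 0.109 * 9 * 2.44
= 33.4436 MJ/kg

33.4436 MJ/kg


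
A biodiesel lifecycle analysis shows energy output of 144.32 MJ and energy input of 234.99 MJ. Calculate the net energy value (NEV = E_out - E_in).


NEV = E_out - E_in
= 144.32 - 234.99
= -90.6700 MJ

-90.6700 MJ


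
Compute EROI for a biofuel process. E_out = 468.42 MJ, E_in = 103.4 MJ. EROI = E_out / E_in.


EROI = E_out / E_in
= 468.42 / 103.4
= 4.5302

4.5302


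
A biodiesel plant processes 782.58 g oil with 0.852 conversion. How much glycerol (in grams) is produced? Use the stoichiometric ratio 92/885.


glycerol = oil * conv * (92/885)
= 782.58 * 0.852 * 92 / 885
= 69.3127 g

69.3127 g


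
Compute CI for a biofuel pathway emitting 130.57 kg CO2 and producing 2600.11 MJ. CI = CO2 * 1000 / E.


CI = CO2 * 1000 / E
= 130.57 * 1000 / 2600.11
= 50.2171 g CO2/MJ

50.2171 g CO2/MJ


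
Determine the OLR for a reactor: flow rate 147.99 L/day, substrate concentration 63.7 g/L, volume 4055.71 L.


OLR = Q * S / V
= 147.99 * 63.7 / 4055.71
= 2.3244 g/L/day

2.3244 g/L/day


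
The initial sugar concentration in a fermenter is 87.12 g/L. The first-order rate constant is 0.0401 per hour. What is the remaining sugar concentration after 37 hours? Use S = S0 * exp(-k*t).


S = S0 * exp(-k * t)
S = 87.12 * exp(-0.0401 * 37)
S = 19.7586 g/L

19.7586 g/L


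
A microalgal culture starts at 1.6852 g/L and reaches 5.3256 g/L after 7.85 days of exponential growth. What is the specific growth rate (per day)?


mu = ln(X2/X1) / dt
= ln(5.3256/1.6852) / 7.85
= 0.1466 per day

0.1466 per day


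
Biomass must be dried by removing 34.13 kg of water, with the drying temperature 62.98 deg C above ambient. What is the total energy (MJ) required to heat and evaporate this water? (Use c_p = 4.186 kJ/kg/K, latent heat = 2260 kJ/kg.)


E = m_water * (4.186 * dT + 2260) / 1000
= 34.13 * (4.186 * 62.98 + 2260) / 1000
= 86.1316 MJ

86.1316 MJ


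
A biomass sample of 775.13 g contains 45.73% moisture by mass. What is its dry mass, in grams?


Wd = Ww * (1 - MC/100)
= 775.13 * (1 - 45.73/100)
= 420.6631 g

420.6631 g


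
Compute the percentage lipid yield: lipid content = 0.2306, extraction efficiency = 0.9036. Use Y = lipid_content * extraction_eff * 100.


Y = lipid_content * extraction_eff * 100
= 0.2306 * 0.9036 * 100
= 20.8370%

20.8370%


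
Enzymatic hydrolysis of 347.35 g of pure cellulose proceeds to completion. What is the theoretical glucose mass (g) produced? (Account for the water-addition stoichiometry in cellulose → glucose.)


glucose = cellulose * 180/162
= 347.35 * 180/162
= 385.9444 g

385.9444 g


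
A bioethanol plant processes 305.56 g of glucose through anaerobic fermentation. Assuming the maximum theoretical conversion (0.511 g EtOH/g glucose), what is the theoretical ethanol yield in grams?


Theoretical ethanol yield: m_EtOH = 0.511 * m_glucose
m_EtOH = 0.511 * 305.56 = 156.1412 g

156.1412 g


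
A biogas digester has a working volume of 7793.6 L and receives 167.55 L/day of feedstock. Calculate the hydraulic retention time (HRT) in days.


HRT = V / Q
= 7793.6 / 167.55
= 46.5151 days

46.5151 days


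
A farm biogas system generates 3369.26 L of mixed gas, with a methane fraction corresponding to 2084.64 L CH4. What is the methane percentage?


CH4% = V_CH4 / V_total * 100
= 2084.64 / 3369.26 * 100
= 61.8723%

61.8723%


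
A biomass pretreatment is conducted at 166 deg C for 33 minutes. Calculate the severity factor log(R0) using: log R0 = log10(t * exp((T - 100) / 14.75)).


logR0 = log10(t * exp((T - 100) / 14.75))
= log10(33 * exp((166 - 100) / 14.75))
= 3.4618

3.4618


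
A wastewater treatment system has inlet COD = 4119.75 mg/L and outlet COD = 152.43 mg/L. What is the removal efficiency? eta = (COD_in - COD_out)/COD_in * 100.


eta = (COD_in - COD_out) / COD_in * 100
= (4119.75 - 152.43) / 4119.75 * 100
= 96.3000%

96.3000%


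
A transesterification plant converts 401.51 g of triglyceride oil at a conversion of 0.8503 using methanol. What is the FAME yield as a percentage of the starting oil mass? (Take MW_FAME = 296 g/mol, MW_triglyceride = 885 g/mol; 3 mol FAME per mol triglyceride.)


m_FAME = oil * conv * (3 * 296 / 885) = oil * conv * (888/885)
= 401.51 * 0.8503 * 888 / 885
= 342.5613 g
Y = m_FAME / oil * 100 = conv * (888/885) * 100
= 0.8503 * 888 / 885 * 100
= 85.32%

85.32%


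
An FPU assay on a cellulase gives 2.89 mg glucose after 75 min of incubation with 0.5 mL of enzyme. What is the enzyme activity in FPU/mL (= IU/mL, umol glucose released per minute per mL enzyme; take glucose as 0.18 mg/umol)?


Activity = glucose_mg / (0.18 mg/umol * V_mL * t_min)
= 2.89 / (0.18 * 0.5 * 75)
= 0.4281 FPU/mL

0.4281 FPU/mL


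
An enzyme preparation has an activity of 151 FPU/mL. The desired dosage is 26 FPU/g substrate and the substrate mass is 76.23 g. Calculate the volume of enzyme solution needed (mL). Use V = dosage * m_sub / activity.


V = dosage * m_sub / activity
V = 26 * 76.23 / 151
V = 13.1257 mL

13.1257 mL


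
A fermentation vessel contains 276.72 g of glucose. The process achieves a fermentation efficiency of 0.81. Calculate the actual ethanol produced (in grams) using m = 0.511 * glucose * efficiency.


Actual ethanol: m = 0.511 * 276.72 * 0.81
m = 114.5372 g

114.5372 g


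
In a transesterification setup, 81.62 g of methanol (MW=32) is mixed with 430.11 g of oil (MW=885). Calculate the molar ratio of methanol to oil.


Molar ratio = n_MeOH / n_oil = (MeOH/32) / (oil/885) = (MeOH * 885) / (32 * oil)
= (81.62 * 885) / (32 * 430.11)
= 5.2482

5.2482


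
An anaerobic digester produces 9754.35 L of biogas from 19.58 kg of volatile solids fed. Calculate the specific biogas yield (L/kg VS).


Y = V / VS
= 9754.35 / 19.58
= 498.1793 L/kg VS

498.1793 L/kg VS


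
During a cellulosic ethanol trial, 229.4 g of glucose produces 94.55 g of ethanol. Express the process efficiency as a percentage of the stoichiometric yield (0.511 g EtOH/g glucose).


Fermentation efficiency = (actual / (0.511 * glucose)) * 100
= (94.55 / (0.511 * 229.4)) * 100
= 80.6580%

80.6580%


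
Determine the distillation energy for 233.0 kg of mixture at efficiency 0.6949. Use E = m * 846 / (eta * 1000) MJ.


E = m * 846 / (eta * 1000)
= 233.0 * 846 / (0.6949 * 1000)
= 283.6638 MJ

283.6638 MJ


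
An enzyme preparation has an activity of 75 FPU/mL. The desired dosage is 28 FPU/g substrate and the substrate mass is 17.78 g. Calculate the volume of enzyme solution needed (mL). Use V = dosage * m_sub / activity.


V = dosage * m_sub / activity
V = 28 * 17.78 / 75
V = 6.6379 mL

6.6379 mL


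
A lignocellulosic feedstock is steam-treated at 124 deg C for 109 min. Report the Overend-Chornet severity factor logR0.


logR0 = log10(t * exp((T - 100) / 14.75))
= log10(109 * exp((124 - 100) / 14.75))
= 2.7441

2.7441


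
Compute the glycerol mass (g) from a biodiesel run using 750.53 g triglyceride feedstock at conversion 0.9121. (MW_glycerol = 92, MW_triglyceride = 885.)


glycerol = oil * conv * (92/885)
= 750.53 * 0.9121 * 92 / 885
= 71.1631 g

71.1631 g


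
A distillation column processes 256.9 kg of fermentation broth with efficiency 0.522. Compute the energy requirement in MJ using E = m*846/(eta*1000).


E = m * 846 / (eta * 1000)
= 256.9 * 846 / (0.522 * 1000)
= 416.3552 MJ

416.3552 MJ


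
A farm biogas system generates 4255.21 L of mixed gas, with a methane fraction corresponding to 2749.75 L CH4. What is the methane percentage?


CH4% = V_CH4 / V_total * 100
= 2749.75 / 4255.21 * 100
= 64.6208%

64.6208%


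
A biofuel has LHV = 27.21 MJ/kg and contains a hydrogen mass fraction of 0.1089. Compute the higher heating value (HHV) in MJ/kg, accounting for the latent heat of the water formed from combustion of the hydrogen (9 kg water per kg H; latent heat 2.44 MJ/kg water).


HHV = LHV + H_frac * 9 * 2.44
= 27.21 + 0.1089 * 9 * 2.44
= 29.6014 MJ/kg

29.6014 MJ/kg


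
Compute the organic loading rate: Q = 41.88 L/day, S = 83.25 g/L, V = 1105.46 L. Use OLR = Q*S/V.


OLR = Q * S / V
= 41.88 * 83.25 / 1105.46
= 3.1539 g/L/day

3.1539 g/L/day


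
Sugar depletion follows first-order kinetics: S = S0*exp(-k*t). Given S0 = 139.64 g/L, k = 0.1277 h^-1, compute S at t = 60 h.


S = S0 * exp(-k * t)
S = 139.64 * exp(-0.1277 * 60)
S = 0.0657 g/L

0.0657 g/L


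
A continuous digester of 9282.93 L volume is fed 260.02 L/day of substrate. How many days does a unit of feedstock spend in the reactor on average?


HRT = V / Q
= 9282.93 / 260.02
= 35.7008 days

35.7008 days


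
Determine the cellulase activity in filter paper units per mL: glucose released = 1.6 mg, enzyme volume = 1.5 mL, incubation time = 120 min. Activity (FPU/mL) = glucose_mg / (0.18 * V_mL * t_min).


Activity = glucose_mg / (0.18 mg/umol * V_mL * t_min)
= 1.6 / (0.18 * 1.5 * 120)
= 0.0494 FPU/mL

0.0494 FPU/mL


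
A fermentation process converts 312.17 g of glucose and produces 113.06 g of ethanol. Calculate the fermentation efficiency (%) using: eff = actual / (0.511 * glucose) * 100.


Fermentation efficiency = (actual / (0.511 * glucose)) * 100
= (113.06 / (0.511 * 312.17)) * 100
= 70.8756%

70.8756%


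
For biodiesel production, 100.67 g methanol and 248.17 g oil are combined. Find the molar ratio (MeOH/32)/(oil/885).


Molar ratio = n_MeOH / n_oil = (MeOH/32) / (oil/885) = (MeOH * 885) / (32 * oil)
= (100.67 * 885) / (32 * 248.17)
= 11.2187

11.2187


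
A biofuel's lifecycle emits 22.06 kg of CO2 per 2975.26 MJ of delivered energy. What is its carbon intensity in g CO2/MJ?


CI = CO2 * 1000 / E
= 22.06 * 1000 / 2975.26
= 7.4145 g CO2/MJ

7.4145 g CO2/MJ


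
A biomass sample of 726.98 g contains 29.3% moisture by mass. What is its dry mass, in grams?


Wd = Ww * (1 - MC/100)
= 726.98 * (1 - 29.3/100)
= 513.9749 g

513.9749 g


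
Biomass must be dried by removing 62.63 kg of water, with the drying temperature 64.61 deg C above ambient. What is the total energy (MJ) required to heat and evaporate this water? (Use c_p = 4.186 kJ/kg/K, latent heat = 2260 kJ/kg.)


E = m_water * (4.186 * dT + 2260) / 1000
= 62.63 * (4.186 * 64.61 + 2260) / 1000
= 158.4826 MJ

158.4826 MJ


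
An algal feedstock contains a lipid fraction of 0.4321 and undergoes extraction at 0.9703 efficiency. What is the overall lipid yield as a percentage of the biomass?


Y = lipid_content * extraction_eff * 100
= 0.4321 * 0.9703 * 100
= 41.9267%

41.9267%


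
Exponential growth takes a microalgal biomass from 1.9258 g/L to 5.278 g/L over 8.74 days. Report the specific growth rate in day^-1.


mu = ln(X2/X1) / dt
= ln(5.278/1.9258) / 8.74
= 0.1154 per day

0.1154 per day


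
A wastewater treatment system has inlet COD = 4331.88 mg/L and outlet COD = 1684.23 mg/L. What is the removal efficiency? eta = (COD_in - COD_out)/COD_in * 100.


eta = (COD_in - COD_out) / COD_in * 100
= (4331.88 - 1684.23) / 4331.88 * 100
= 61.1201%

61.1201%


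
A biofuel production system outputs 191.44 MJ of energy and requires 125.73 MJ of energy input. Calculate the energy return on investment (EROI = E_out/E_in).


EROI = E_out / E_in
= 191.44 / 125.73
= 1.5226

1.5226


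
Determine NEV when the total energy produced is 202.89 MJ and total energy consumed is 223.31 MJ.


NEV = E_out - E_in
= 202.89 - 223.31
= -20.4200 MJ

-20.4200 MJ


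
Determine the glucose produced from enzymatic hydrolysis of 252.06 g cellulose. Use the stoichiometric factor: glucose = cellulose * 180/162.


glucose = cellulose * 180/162
= 252.06 * 180/162
= 280.0667 g

280.0667 g


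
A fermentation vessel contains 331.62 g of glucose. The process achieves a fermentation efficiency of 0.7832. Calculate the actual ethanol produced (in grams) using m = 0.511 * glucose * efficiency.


Actual ethanol: m = 0.511 * 331.62 * 0.7832
m = 132.7194 g

132.7194 g


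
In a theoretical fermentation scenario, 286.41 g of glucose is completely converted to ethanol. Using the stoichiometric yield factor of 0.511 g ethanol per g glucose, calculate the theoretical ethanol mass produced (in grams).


Theoretical ethanol yield: m_EtOH = 0.511 * m_glucose
m_EtOH = 0.511 * 286.41 = 146.3555 g

146.3555 g


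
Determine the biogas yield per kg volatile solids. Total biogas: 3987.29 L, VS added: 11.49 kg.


Y = V / VS
= 3987.29 / 11.49
= 347.0226 L/kg VS

347.0226 L/kg VS


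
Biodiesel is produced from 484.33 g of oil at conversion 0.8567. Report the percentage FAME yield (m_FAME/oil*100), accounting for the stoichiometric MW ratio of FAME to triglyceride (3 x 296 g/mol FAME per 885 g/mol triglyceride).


m_FAME = oil * conv * (3 * 296 / 885) = oil * conv * (888/885)
= 484.33 * 0.8567 * 888 / 885
= 416.3320 g
Y = m_FAME / oil * 100 = conv * (888/885) * 100
= 0.8567 * 888 / 885 * 100
= 85.96%

85.96%


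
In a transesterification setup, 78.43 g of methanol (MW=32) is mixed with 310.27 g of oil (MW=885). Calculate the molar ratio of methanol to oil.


Molar ratio = n_MeOH / n_oil = (MeOH/32) / (oil/885) = (MeOH * 885) / (32 * oil)
= (78.43 * 885) / (32 * 310.27)
= 6.9909

6.9909


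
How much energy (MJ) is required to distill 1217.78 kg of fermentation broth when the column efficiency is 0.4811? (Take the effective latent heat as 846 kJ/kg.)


E = m * 846 / (eta * 1000)
= 1217.78 * 846 / (0.4811 * 1000)
= 2141.4298 MJ

2141.4298 MJ


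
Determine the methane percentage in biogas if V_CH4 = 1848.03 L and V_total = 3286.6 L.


CH4% = V_CH4 / V_total * 100
= 1848.03 / 3286.6 * 100
= 56.2292%

56.2292%


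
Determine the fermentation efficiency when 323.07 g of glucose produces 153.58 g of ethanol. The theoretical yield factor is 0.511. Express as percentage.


Fermentation efficiency = (actual / (0.511 * glucose)) * 100
= (153.58 / (0.511 * 323.07)) * 100
= 93.0287%

93.0287%


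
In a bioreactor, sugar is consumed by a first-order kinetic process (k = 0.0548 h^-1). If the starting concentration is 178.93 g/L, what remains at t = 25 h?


S = S0 * exp(-k * t)
S = 178.93 * exp(-0.0548 * 25)
S = 45.4674 g/L

45.4674 g/L


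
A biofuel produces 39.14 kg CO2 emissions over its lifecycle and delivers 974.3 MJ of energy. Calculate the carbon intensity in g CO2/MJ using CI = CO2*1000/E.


CI = CO2 * 1000 / E
= 39.14 * 1000 / 974.3
= 40.1724 g CO2/MJ

40.1724 g CO2/MJ


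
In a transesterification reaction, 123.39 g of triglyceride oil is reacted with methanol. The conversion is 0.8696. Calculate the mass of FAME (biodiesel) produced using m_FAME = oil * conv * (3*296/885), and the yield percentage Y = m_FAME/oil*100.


m_FAME = oil * conv * (3 * 296 / 885) = oil * conv * (888/885)
= 123.39 * 0.8696 * 888 / 885
= 107.6637 g
Y = m_FAME / oil * 100 = conv * (888/885) * 100
= 0.8696 * 888 / 885 * 100
= 87.25%

107.6637 g FAME; Y = 87.25%


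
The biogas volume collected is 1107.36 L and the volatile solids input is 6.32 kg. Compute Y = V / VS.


Y = V / VS
= 1107.36 / 6.32
= 175.2152 L/kg VS

175.2152 L/kg VS


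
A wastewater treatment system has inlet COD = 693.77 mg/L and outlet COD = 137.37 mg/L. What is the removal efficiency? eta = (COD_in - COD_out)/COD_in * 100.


eta = (COD_in - COD_out) / COD_in * 100
= (693.77 - 137.37) / 693.77 * 100
= 80.1995%

80.1995%


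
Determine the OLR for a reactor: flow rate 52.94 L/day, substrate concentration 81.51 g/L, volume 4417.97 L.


OLR = Q * S / V
= 52.94 * 81.51 / 4417.97
= 0.9767 g/L/day

0.9767 g/L/day


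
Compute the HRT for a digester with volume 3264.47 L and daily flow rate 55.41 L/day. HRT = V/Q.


HRT = V / Q
= 3264.47 / 55.41
= 58.9148 days

58.9148 days


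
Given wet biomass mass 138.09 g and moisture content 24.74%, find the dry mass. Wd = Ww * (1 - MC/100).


Wd = Ww * (1 - MC/100)
= 138.09 * (1 - 24.74/100)
= 103.9265 g

103.9265 g


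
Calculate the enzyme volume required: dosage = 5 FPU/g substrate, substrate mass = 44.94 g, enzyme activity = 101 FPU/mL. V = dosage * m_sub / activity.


V = dosage * m_sub / activity
V = 5 * 44.94 / 101
V = 2.2248 mL

2.2248 mL


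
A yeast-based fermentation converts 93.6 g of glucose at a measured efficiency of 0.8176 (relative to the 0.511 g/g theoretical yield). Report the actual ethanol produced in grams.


Actual ethanol: m = 0.511 * 93.6 * 0.8176
m = 39.1055 g

39.1055 g


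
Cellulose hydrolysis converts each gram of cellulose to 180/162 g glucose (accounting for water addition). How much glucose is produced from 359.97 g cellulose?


glucose = cellulose * 180/162
= 359.97 * 180/162
= 399.9667 g

399.9667 g


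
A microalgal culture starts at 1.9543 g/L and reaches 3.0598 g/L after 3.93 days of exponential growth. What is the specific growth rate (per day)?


mu = ln(X2/X1) / dt
= ln(3.0598/1.9543) / 3.93
= 0.1141 per day

0.1141 per day


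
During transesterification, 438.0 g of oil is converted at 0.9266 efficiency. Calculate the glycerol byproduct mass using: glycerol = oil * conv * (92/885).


glycerol = oil * conv * (92/885)
= 438.0 * 0.9266 * 92 / 885
= 42.1901 g

42.1901 g


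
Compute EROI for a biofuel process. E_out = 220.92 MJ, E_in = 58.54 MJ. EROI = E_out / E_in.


EROI = E_out / E_in
= 220.92 / 58.54
= 3.7738

3.7738


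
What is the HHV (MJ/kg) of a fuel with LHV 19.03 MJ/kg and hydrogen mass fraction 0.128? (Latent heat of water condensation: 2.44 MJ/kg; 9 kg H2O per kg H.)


HHV = LHV + H_frac * 9 * 2.44
= 19.03 + 0.128 * 9 * 2.44
= 21.8409 MJ/kg

21.8409 MJ/kg


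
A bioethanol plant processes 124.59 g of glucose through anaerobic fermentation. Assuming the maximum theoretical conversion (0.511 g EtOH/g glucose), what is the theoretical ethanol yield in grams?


Theoretical ethanol yield: m_EtOH = 0.511 * m_glucose
m_EtOH = 0.511 * 124.59 = 63.6655 g

63.6655 g
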